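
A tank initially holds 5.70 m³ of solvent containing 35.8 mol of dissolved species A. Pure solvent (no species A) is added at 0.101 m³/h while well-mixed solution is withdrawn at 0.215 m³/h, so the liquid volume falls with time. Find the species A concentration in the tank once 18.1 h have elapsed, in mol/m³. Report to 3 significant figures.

Let m(t) be the amount of species A. Volume: V(t) = V₀ + (Q_in − Q_out) t = 5.70 − 0.11400 t; V(18.1) = 3.6366 m³.
No species A enters, so dm/dt = −Q_out · (m/V).
dm/m = −Q_out dt/(V₀ − 0.11400 t); integrating gives ln(m/m₀) = −(Q_out/(Q_in−Q_out)) ln(V/V₀).
m = m₀ (V₀/V)^(Q_out/(Q_in−Q_out)) = 35.8 × (5.70/3.6366)^(-1.8860) = 15.338 mol.
C = m/V = 15.338/3.6366 = 4.2178 mol/m³.

4.22 mol/m³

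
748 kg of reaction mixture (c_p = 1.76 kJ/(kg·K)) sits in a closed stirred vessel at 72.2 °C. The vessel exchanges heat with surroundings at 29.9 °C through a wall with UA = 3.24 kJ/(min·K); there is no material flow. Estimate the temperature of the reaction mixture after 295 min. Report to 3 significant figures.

M c_p dT/dt = −UA(T − T_amb).
dT/dt = (T_ss − T)/τ with T_ss = T_amb = 29.900 °C, τ = M c_p/UA = 748·1.76/3.24 = 406.32 min.
This is linear first-order; T(t) = T_ss + (T₀ − T_ss) e^(−t/τ).
T(295) = 29.900 + (42.300)·0.48383 = 50.366 °C.

50.4 °C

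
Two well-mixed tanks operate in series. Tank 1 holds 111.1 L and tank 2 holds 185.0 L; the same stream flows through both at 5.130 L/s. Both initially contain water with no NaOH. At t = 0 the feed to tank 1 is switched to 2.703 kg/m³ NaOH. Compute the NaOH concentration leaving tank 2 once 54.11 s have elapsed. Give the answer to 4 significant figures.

1.528 kg/m³

Each tank obeys Vᵢ dCᵢ/dt = Q(Cᵢ₋₁ − Cᵢ), so τᵢ = Vᵢ/Q.
τ₁ = 111.1/5.130 = 21.6569 s; τ₂ = 185.0/5.130 = 36.0624 s.
Tank 1: C₁ = C_in(1 − e^(−t/τ₁)). Tank 2 (τ₁ ≠ τ₂): C₂ = C_in[1 − (τ₁ e^(−t/τ₁) − τ₂ e^(−t/τ₂))/(τ₁ − τ₂)].
At t = 54.11: e^(−t/τ₁) = 0.0822075, e^(−t/τ₂) = 0.223029.
C₂ = 2.703·[1 − (21.6569·0.0822075 − 36.0624·0.223029)/(-14.4055)] = 2.703·0.565264 = 1.52791 kg/m³.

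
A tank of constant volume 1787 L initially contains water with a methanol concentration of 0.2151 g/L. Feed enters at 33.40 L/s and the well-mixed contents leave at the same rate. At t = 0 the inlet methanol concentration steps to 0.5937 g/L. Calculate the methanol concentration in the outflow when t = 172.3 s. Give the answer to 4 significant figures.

0.5786 g/L

Accumulation = in − out for the solute gives V dC/dt = Q(C_in − C).
Rewrite as dC/dt + C/τ = C_in/τ, τ = V/Q = 53.5030 s.
C approaches C_in exponentially: C(t) = C_in + (C₀ − C_in) e^(−t/τ).
C(172.3) = 0.5937 + (0.2151 − 0.5937)·e^(−172.3/53.5030) = 0.5937 + (-0.378600)·0.0399399 = 0.578579 g/L.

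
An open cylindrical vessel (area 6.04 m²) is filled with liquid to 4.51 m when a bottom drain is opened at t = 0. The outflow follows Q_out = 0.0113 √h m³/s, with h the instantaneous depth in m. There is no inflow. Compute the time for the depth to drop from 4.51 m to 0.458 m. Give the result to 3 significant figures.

1550 s

Accumulation of liquid (constant cross-section A): A dh/dt = −0.0113 √h.
This is separable: 2 d(√h)/dt = −0.0113/A, so √h = √h₀ − (0.0113/(2A)) t.
t = 2A(√h₀ − √h)/0.0113 = 2·6.04·(√4.51 − √0.458)/0.0113
  = 12.080 × (2.1237 − 0.67676) / 0.0113 = 1546.8 s.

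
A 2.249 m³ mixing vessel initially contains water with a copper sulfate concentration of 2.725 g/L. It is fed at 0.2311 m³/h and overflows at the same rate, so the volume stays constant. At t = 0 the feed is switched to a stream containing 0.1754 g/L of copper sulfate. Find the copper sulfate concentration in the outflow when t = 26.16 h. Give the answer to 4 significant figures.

Species balance on the tank: V dC/dt = Q(C_in − C).
Time constant τ = V/Q = 2.249/0.2311 = 9.73172 h.
Solution: C(t) = C_in + (C₀ − C_in) e^(−t/τ).
C(26.16) = 0.1754 + (2.725 − 0.1754)·e^(−26.16/9.73172) = 0.1754 + (2.54960)·0.0680089 = 0.348795 g/L.

0.3488 g/L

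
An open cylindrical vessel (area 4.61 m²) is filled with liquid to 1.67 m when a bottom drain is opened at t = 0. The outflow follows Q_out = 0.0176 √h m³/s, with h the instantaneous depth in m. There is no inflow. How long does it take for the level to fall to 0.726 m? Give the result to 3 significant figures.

231 s

Volume balance on the tank: A dh/dt = −0.0176 √h.
This is separable: 2 d(√h)/dt = −0.0176/A, so √h = √h₀ − (0.0176/(2A)) t.
t = 2A(√h₀ − √h)/0.0176 = 2·4.61·(√1.67 − √0.726)/0.0176
  = 9.2200 × (1.2923 − 0.85206) / 0.0176 = 230.62 s.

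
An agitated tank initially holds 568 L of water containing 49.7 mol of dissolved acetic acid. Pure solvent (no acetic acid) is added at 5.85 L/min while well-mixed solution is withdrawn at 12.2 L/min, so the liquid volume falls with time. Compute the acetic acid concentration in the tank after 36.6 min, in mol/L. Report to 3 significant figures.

0.0539 mol/L

Let m(t) be the amount of acetic acid. Volume: V(t) = V₀ + (Q_in − Q_out) t = 568 − 6.3500 t; V(36.6) = 335.59 L.
Solute balance: dm/dt = 0 − Q_out C = −Q_out m/V(t).
dm/m = −Q_out dt/(V₀ − 6.3500 t); integrating gives ln(m/m₀) = −(Q_out/(Q_in−Q_out)) ln(V/V₀).
m = m₀ (V₀/V)^(Q_out/(Q_in−Q_out)) = 49.7 × (568/335.59)^(-1.9213) = 18.083 mol.
C = m/V = 18.083/335.59 = 0.053885 mol/L.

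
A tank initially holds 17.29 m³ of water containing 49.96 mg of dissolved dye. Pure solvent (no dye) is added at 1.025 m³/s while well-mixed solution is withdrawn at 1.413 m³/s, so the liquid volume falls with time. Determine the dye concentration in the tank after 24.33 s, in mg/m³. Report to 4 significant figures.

Let m(t) be the amount of dye. Volume: V(t) = V₀ + (Q_in − Q_out) t = 17.29 − 0.388000 t; V(24.33) = 7.84996 m³.
No dye enters, so dm/dt = −Q_out · (m/V).
Separate: dm/m = −Q_out dt/V(t) ⇒ ln(m/m₀) = −(Q_out/(Q_in−Q_out)) ln(V/V₀).
m = m₀ (V₀/V)^(Q_out/(Q_in−Q_out)) = 49.96 × (17.29/7.84996)^(-3.64175) = 2.81686 mg.
C = m/V = 2.81686/7.84996 = 0.358837 mg/m³.

0.3588 mg/m³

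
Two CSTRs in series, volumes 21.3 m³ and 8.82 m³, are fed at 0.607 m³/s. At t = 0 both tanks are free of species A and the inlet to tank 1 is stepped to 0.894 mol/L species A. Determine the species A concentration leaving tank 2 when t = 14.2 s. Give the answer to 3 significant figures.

0.114 mol/L

Time constants: τᵢ = Vᵢ/Q for each well-mixed tank.
τ₁ = 21.3/0.607 = 35.091 s; τ₂ = 8.82/0.607 = 14.530 s.
Tank 1: C₁ = C_in(1 − e^(−t/τ₁)). Tank 2 (τ₁ ≠ τ₂): C₂ = C_in[1 − (τ₁ e^(−t/τ₁) − τ₂ e^(−t/τ₂))/(τ₁ − τ₂)].
At t = 14.2: e^(−t/τ₁) = 0.66720, e^(−t/τ₂) = 0.37634.
C₂ = 0.894·[1 − (35.091·0.66720 − 14.530·0.37634)/(20.560)] = 0.894·0.12724 = 0.11376 mol/L.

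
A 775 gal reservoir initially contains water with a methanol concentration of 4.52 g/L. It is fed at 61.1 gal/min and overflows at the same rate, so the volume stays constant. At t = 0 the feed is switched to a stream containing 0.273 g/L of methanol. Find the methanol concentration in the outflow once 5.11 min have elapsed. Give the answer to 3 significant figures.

Species balance on the tank: V dC/dt = Q(C_in − C).
Rewrite as dC/dt + C/τ = C_in/τ, τ = V/Q = 12.684 min.
C approaches C_in exponentially: C(t) = C_in + (C₀ − C_in) e^(−t/τ).
C(5.11) = 0.273 + (4.52 − 0.273)·e^(−5.11/12.684) = 0.273 + (4.2470)·0.66840 = 3.1117 g/L.

3.11 g/L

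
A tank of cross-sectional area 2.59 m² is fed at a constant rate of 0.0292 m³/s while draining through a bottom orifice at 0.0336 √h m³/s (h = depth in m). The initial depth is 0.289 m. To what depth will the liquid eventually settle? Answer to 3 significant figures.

0.755 m

Level balance: A dh/dt = 0.0292 − 0.0336 √h. Setting dh/dt = 0:
Q_in = 0.0336 √h_ss ⇒ √h_ss = 0.0292/0.0336 = 0.86905.
h_ss = 0.86905² = 0.75524 m. (Since h₀ = 0.289 m < h_ss, the level will rise toward this value.)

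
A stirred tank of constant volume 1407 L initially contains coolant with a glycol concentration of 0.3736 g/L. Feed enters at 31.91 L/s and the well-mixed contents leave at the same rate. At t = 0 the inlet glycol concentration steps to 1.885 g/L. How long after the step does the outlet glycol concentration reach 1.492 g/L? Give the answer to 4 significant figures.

Mass balance on the solute (V constant): V dC/dt = Q(C_in − C), so τ = V/Q = 44.0928 s.
C(t) = C_in + (C₀ − C_in) e^(−t/τ). Set C = 1.492 and solve for t:
e^(−t/τ) = (C − C_in)/(C₀ − C_in) = (1.492 − 1.885)/(0.3736 − 1.885) = 0.260024
t = −τ ln(…) = 44.0928 × 1.34698 = 59.3922 s.

59.39 s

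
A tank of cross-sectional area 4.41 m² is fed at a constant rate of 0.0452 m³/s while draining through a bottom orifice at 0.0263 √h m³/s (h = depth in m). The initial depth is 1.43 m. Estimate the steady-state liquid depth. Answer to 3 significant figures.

Accumulation of liquid (constant cross-section A): A dh/dt = Q_in − 0.0263 √h. At steady state dh/dt = 0:
Q_in = 0.0263 √h_ss ⇒ √h_ss = 0.0452/0.0263 = 1.7186.
h_ss = 1.7186² = 2.9537 m. (Since h₀ = 1.43 m < h_ss, the level will rise toward this value.)

2.95 m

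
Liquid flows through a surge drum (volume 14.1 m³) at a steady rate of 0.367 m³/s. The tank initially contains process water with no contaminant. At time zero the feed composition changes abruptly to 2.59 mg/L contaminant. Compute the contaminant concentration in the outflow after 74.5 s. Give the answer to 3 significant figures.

2.22 mg/L

Species balance on the tank: V dC/dt = Q(C_in − C).
Rewrite as dC/dt + C/τ = C_in/τ, τ = V/Q = 38.420 s.
C approaches C_in exponentially: C(t) = C_in + (C₀ − C_in) e^(−t/τ).
C(74.5) = 2.59 + (0 − 2.59)·e^(−74.5/38.420) = 2.59 + (-2.5900)·0.14383 = 2.2175 mg/L.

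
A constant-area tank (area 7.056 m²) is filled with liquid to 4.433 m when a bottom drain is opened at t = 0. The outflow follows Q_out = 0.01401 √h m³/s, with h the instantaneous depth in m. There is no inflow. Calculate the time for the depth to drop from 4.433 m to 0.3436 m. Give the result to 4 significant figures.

1530 s

Unsteady balance on liquid volume: A dh/dt = −0.01401 √h.
Separate and integrate: 2(√h − √h₀) = −(0.01401/A) t.
t = 2A(√h₀ − √h)/0.01401 = 2·7.056·(√4.433 − √0.3436)/0.01401
  = 14.1120 × (2.10547 − 0.586174) / 0.01401 = 1530.36 s.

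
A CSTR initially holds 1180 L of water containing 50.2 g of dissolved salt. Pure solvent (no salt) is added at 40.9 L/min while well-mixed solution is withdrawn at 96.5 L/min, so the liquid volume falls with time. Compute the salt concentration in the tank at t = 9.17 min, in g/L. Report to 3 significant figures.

Total volume: dV/dt = Q_in − Q_out = -55.600 L/min, so V(t) = 1180 − 55.600 t and V(9.17) = 670.15 L.
Species balance (pure solvent in): dm/dt = −Q_out · m/V(t).
Separate: dm/m = −Q_out dt/V(t) ⇒ ln(m/m₀) = −(Q_out/(Q_in−Q_out)) ln(V/V₀).
m = m₀ (V₀/V)^(Q_out/(Q_in−Q_out)) = 50.2 × (1180/670.15)^(-1.7356) = 18.804 g.
C = m/V = 18.804/670.15 = 0.028059 g/L.

0.0281 g/L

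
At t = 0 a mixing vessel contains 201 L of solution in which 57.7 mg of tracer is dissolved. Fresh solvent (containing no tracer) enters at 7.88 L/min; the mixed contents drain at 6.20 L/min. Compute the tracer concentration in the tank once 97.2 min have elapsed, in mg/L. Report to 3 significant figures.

0.0176 mg/L

Total volume: dV/dt = Q_in − Q_out = 1.6800 L/min, so V(t) = 201 + 1.6800 t and V(97.2) = 364.30 L.
Species balance (pure solvent in): dm/dt = −Q_out · m/V(t).
Separate: dm/m = −Q_out dt/V(t) ⇒ ln(m/m₀) = −(Q_out/(Q_in−Q_out)) ln(V/V₀).
m = m₀ (V₀/V)^(Q_out/(Q_in−Q_out)) = 57.7 × (201/364.30)^(3.6905) = 6.4281 mg.
C = m/V = 6.4281/364.30 = 0.017645 mg/L.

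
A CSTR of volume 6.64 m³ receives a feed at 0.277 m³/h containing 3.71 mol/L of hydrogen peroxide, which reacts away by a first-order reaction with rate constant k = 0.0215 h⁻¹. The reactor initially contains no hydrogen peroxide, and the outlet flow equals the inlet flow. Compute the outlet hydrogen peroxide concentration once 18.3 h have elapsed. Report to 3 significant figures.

Species balance: V dC/dt = Q C_in − Q C − k V C.
dC/dt = (Q/V) C_in − (Q/V + k) C; effective rate a = Q/V + k = 0.041717 + 0.0215 = 0.063217 h⁻¹.
C_ss = Q C_in/(Q + kV) = 2.4482 mol/L; C(t) = C_ss + (C₀ − C_ss) e^(−a t).
C(18.3) = 2.4482 + (-2.4482)·e^(−0.063217·18.3) = 2.4482 + (-2.4482)·0.31447 = 1.6783 mol/L.

1.68 mol/L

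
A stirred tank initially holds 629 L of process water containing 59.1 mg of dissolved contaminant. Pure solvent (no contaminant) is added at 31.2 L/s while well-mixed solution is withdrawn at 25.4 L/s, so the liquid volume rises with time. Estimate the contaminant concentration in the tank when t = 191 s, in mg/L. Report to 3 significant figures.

0.000398 mg/L

Let m(t) be the amount of contaminant. Volume: V(t) = V₀ + (Q_in − Q_out) t = 629 + 5.8000 t; V(191) = 1736.8 L.
Species balance (pure solvent in): dm/dt = −Q_out · m/V(t).
Separate: dm/m = −Q_out dt/V(t) ⇒ ln(m/m₀) = −(Q_out/(Q_in−Q_out)) ln(V/V₀).
m = m₀ (V₀/V)^(Q_out/(Q_in−Q_out)) = 59.1 × (629/1736.8)^(4.3793) = 0.69164 mg.
C = m/V = 0.69164/1736.8 = 0.00039822 mg/L.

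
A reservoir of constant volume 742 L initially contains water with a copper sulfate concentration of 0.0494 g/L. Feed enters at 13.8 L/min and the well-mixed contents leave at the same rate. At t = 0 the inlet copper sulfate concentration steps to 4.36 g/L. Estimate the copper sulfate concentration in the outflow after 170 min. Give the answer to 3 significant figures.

4.18 g/L

Transient balance on the dissolved component: V dC/dt = Q(C_in − C).
Time constant τ = V/Q = 742/13.8 = 53.768 min.
This is linear first-order; C(t) = C_in + (C₀ − C_in) e^(−t/τ).
C(170) = 4.36 + (0.0494 − 4.36)·e^(−170/53.768) = 4.36 + (-4.3106)·0.042353 = 4.1774 g/L.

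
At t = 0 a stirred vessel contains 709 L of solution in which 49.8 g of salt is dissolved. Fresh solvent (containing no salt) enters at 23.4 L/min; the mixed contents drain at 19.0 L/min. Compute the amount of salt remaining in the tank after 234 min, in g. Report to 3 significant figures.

1.04 g

Total volume: dV/dt = Q_in − Q_out = 4.4000 L/min, so V(t) = 709 + 4.4000 t and V(234) = 1738.6 L.
Species balance (pure solvent in): dm/dt = −Q_out · m/V(t).
dm/m = −Q_out dt/(V₀ + 4.4000 t); integrating gives ln(m/m₀) = −(Q_out/(Q_in−Q_out)) ln(V/V₀).
m = m₀ (V₀/V)^(Q_out/(Q_in−Q_out)) = 49.8 × (709/1738.6)^(4.3182) = 1.0353 g.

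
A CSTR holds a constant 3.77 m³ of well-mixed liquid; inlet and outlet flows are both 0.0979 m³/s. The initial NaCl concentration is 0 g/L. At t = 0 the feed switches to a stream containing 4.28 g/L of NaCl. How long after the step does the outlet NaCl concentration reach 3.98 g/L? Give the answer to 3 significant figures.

102 s

Species balance: V dC/dt = Q(C_in − C) ⇒ τ = V/Q = 38.509 s.
C(t) = C_in + (C₀ − C_in) e^(−t/τ). Set C = 3.98 and solve for t:
e^(−t/τ) = (C − C_in)/(C₀ − C_in) = (3.98 − 4.28)/(0 − 4.28) = 0.070093
t = −τ ln(…) = 38.509 × 2.6579 = 102.35 s.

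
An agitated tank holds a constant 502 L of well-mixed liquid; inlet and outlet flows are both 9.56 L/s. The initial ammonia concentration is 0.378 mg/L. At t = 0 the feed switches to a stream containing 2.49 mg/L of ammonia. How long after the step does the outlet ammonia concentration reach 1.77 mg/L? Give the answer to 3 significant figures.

56.5 s

Mass balance on the solute (V constant): V dC/dt = Q(C_in − C), so τ = V/Q = 52.510 s.
C(t) = C_in + (C₀ − C_in) e^(−t/τ). Set C = 1.77 and solve for t:
e^(−t/τ) = (C − C_in)/(C₀ − C_in) = (1.77 − 2.49)/(0.378 − 2.49) = 0.34091
t = −τ ln(…) = 52.510 × 1.0761 = 56.509 s.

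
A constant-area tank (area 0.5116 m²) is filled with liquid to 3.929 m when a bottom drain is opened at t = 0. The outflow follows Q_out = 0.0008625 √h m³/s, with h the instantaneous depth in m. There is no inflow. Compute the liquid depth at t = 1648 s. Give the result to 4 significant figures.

0.3516 m

With no inflow, A dh/dt = −0.0008625 √h.
Separate and integrate: 2(√h − √h₀) = −(0.0008625/A) t.
√h = √3.929 − 0.0008625·1648/(2·0.5116) = 1.98217 − 1.38917 = 0.592999.
h = 0.592999² = 0.351648 m.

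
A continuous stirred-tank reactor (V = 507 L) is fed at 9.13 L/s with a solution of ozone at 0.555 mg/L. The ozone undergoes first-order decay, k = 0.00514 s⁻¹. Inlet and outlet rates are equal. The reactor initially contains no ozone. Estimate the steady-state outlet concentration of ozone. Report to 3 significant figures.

V dC/dt = Q(C_in − C) − k V C.
Steady state (dC/dt = 0): C_ss = Q C_in/(Q + kV) = C_in/(1 + kV/Q).
C_ss = 9.13·0.555/(9.13 + 0.00514·507) = 5.0672/11.736 = 0.43176 mg/L.

0.432 mg/L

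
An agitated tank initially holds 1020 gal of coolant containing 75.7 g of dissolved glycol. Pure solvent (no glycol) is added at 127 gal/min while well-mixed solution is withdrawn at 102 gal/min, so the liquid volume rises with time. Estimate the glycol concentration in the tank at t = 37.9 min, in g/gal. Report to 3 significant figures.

0.00264 g/gal

Let m(t) be the amount of glycol. Volume: V(t) = V₀ + (Q_in − Q_out) t = 1020 + 25.000 t; V(37.9) = 1967.5 gal.
No glycol enters, so dm/dt = −Q_out · (m/V).
dm/m = −Q_out dt/(V₀ + 25.000 t); integrating gives ln(m/m₀) = −(Q_out/(Q_in−Q_out)) ln(V/V₀).
m = m₀ (V₀/V)^(Q_out/(Q_in−Q_out)) = 75.7 × (1020/1967.5)^(4.0800) = 5.1881 g.
C = m/V = 5.1881/1967.5 = 0.0026369 g/gal.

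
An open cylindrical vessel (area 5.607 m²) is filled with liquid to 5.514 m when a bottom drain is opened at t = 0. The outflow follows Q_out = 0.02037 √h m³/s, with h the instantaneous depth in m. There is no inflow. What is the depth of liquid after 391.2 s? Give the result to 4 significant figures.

A dh/dt = −Q_out = −0.02037 √h.
This is separable: 2 d(√h)/dt = −0.02037/A, so √h = √h₀ − (0.02037/(2A)) t.
√h = √5.514 − 0.02037·391.2/(2·5.607) = 2.34819 − 0.710607 = 1.63758.
h = 1.63758² = 2.68168 m.

2.682 m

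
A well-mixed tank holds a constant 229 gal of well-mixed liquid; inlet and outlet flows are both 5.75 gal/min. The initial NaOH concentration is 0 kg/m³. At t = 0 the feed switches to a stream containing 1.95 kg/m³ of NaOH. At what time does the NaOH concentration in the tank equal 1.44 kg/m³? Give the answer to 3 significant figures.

Species balance: V dC/dt = Q(C_in − C) ⇒ τ = V/Q = 39.826 min.
C(t) = C_in + (C₀ − C_in) e^(−t/τ). Set C = 1.44 and solve for t:
e^(−t/τ) = (C − C_in)/(C₀ − C_in) = (1.44 − 1.95)/(0 − 1.95) = 0.26154
t = −τ ln(…) = 39.826 × 1.3412 = 53.414 min.

53.4 min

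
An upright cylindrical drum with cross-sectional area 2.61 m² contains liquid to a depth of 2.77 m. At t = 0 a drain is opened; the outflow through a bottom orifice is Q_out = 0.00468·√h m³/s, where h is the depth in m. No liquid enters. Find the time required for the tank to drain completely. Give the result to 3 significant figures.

A dh/dt = −Q_out = −0.00468 √h.
This is separable: 2 d(√h)/dt = −0.00468/A, so √h = √h₀ − (0.00468/(2A)) t.
Tank is empty when √h = 0: t_empty = 2A√h₀/0.00468.
t_empty = 2·2.61·√2.77/0.00468 = 5.2200·1.6643/0.00468 = 1856.4 s.

1860 s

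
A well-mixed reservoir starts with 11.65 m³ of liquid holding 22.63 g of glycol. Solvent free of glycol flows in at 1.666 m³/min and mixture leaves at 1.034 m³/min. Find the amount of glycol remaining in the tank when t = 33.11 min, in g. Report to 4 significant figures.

4.208 g

Total volume: dV/dt = Q_in − Q_out = 0.632000 m³/min, so V(t) = 11.65 + 0.632000 t and V(33.11) = 32.5755 m³.
Solute balance: dm/dt = 0 − Q_out C = −Q_out m/V(t).
Separate: dm/m = −Q_out dt/V(t) ⇒ ln(m/m₀) = −(Q_out/(Q_in−Q_out)) ln(V/V₀).
m = m₀ (V₀/V)^(Q_out/(Q_in−Q_out)) = 22.63 × (11.65/32.5755)^(1.63608) = 4.20794 g.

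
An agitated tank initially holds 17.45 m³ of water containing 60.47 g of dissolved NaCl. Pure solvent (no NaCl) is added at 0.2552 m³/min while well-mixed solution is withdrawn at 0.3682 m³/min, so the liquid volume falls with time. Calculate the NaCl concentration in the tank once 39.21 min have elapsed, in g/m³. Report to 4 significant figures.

1.788 g/m³

Let m(t) be the amount of NaCl. Volume: V(t) = V₀ + (Q_in − Q_out) t = 17.45 − 0.113000 t; V(39.21) = 13.0193 m³.
No NaCl enters, so dm/dt = −Q_out · (m/V).
Separate: dm/m = −Q_out dt/V(t) ⇒ ln(m/m₀) = −(Q_out/(Q_in−Q_out)) ln(V/V₀).
m = m₀ (V₀/V)^(Q_out/(Q_in−Q_out)) = 60.47 × (17.45/13.0193)^(-3.25841) = 23.2832 g.
C = m/V = 23.2832/13.0193 = 1.78836 g/m³.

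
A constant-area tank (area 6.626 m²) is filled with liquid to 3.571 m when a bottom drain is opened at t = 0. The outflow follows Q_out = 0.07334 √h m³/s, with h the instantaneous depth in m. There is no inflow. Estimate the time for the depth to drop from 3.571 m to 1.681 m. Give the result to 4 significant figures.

Unsteady balance on liquid volume: A dh/dt = −0.07334 √h.
Separate and integrate: 2(√h − √h₀) = −(0.07334/A) t.
t = 2A(√h₀ − √h)/0.07334 = 2·6.626·(√3.571 − √1.681)/0.07334
  = 13.2520 × (1.88971 − 1.29653) / 0.07334 = 107.182 s.

107.2 s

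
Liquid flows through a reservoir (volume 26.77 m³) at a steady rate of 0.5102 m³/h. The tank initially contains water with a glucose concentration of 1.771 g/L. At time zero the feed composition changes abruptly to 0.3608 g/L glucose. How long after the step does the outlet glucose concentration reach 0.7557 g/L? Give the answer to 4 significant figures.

Transient balance on the dissolved component: V dC/dt = Q(C_in − C), so τ = V/Q = 52.4696 h.
C(t) = C_in + (C₀ − C_in) e^(−t/τ). Set C = 0.7557 and solve for t:
e^(−t/τ) = (C − C_in)/(C₀ − C_in) = (0.7557 − 0.3608)/(1.771 − 0.3608) = 0.280031
t = −τ ln(…) = 52.4696 × 1.27285 = 66.7862 h.

66.79 h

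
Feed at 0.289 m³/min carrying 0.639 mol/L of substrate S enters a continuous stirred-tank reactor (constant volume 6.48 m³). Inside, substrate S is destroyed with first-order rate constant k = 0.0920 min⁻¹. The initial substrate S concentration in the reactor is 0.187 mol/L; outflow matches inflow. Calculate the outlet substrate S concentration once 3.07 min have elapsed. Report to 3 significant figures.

V dC/dt = Q(C_in − C) − k V C.
This is linear with rate a = Q/V + k = 0.13660 min⁻¹.
C_ss = Q C_in/(Q + kV) = 0.20863 mol/L; C(t) = C_ss + (C₀ − C_ss) e^(−a t).
C(3.07) = 0.20863 + (-0.021630)·e^(−0.13660·3.07) = 0.20863 + (-0.021630)·0.65747 = 0.19441 mol/L.

0.194 mol/L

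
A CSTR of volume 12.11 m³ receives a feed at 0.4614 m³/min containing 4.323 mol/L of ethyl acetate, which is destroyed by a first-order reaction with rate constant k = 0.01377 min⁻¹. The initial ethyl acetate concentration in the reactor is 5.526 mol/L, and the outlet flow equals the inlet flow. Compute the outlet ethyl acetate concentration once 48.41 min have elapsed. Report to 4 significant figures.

Species balance: V dC/dt = Q C_in − Q C − k V C.
This is linear with rate a = Q/V + k = 0.0518707 min⁻¹.
C_ss = Q C_in/(Q + kV) = 3.17538 mol/L; C(t) = C_ss + (C₀ − C_ss) e^(−a t).
C(48.41) = 3.17538 + (2.35062)·e^(−0.0518707·48.41) = 3.17538 + (2.35062)·0.0811819 = 3.36621 mol/L.

3.366 mol/L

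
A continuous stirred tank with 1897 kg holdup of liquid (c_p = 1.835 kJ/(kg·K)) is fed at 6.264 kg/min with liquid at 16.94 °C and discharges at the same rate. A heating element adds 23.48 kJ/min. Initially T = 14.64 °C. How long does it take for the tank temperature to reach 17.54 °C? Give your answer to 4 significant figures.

333.7 min

M c_p dT/dt = ṁ c_p (T_in − T) + Q̇.
τ = M/ṁ = 302.842 min; T_ss = T_in + Q̇/(ṁ c_p) = 18.9827 °C.
T(t) = T_ss + (T₀ − T_ss) e^(−t/τ). Set T = 17.54:
e^(−t/τ) = (17.54 − 18.9827)/(14.64 − 18.9827) = 0.332217
t = −302.842 · ln(0.332217) = 333.722 min.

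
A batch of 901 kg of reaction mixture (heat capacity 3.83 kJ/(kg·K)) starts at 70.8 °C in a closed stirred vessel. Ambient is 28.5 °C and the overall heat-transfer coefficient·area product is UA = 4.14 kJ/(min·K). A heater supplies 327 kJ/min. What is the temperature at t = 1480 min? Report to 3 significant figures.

First-law balance (no shaft work): M c_p dT/dt = −UA(T − T_amb) + Q̇.
dT/dt = (T_ss − T)/τ with T_ss = T_amb + Q̇/UA = 28.5 + 327/4.14 = 107.49 °C, τ = M c_p/UA = 901·3.83/4.14 = 833.53 min.
This is linear first-order; T(t) = T_ss + (T₀ − T_ss) e^(−t/τ).
T(1480) = 107.49 + (-36.686)·0.16939 = 101.27 °C.

101 °C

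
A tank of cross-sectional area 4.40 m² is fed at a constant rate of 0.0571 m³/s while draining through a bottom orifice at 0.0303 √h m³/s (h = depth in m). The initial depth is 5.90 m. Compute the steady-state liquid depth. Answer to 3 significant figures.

3.55 m

Accumulation of liquid (constant cross-section A): A dh/dt = Q_in − 0.0303 √h. At steady state dh/dt = 0:
Q_in = 0.0303 √h_ss ⇒ √h_ss = 0.0571/0.0303 = 1.8845.
h_ss = 1.8845² = 3.5513 m. (Since h₀ = 5.90 m > h_ss, the level will fall toward this value.)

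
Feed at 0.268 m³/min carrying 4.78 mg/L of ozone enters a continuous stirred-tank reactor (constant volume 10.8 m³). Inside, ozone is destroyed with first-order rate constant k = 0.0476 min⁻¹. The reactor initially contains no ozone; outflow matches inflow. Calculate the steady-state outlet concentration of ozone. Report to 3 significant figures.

Species balance: V dC/dt = Q C_in − Q C − k V C.
Steady state (dC/dt = 0): C_ss = Q C_in/(Q + kV) = C_in/(1 + kV/Q).
C_ss = 0.268·4.78/(0.268 + 0.0476·10.8) = 1.2810/0.78208 = 1.6380 mg/L.

1.64 mg/L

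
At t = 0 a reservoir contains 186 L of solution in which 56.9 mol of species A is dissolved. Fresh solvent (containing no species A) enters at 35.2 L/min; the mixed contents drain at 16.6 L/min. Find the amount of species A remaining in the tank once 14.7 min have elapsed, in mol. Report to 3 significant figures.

Let m(t) be the amount of species A. Volume: V(t) = V₀ + (Q_in − Q_out) t = 186 + 18.600 t; V(14.7) = 459.42 L.
Species balance (pure solvent in): dm/dt = −Q_out · m/V(t).
Separate: dm/m = −Q_out dt/V(t) ⇒ ln(m/m₀) = −(Q_out/(Q_in−Q_out)) ln(V/V₀).
m = m₀ (V₀/V)^(Q_out/(Q_in−Q_out)) = 56.9 × (186/459.42)^(0.89247) = 25.389 mol.

25.4 mol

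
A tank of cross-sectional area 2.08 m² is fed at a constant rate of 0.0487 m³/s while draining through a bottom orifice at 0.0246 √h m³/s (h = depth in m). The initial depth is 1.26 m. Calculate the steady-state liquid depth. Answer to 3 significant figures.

Unsteady balance on liquid volume: A dh/dt = Q_in − 0.0246 √h. At steady state dh/dt = 0:
Q_in = 0.0246 √h_ss ⇒ √h_ss = 0.0487/0.0246 = 1.9797.
h_ss = 1.9797² = 3.9191 m. (Since h₀ = 1.26 m < h_ss, the level will rise toward this value.)

3.92 m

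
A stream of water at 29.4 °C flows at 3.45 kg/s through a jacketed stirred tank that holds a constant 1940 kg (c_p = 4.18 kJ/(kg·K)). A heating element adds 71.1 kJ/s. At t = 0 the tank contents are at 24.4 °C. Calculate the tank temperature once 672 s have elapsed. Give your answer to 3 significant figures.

M c_p dT/dt = ṁ c_p (T_in − T) + Q̇.
Rearrange: dT/dt = (T_ss − T)/τ with τ = M/ṁ = 562.32 s and T_ss = T_in + Q̇/(ṁ c_p) = 34.330 °C.
This is linear first-order; T(t) = T_ss + (T₀ − T_ss) e^(−t/τ).
T(672) = 34.330 + (-9.9303)·e^(−672/562.32) = 34.330 + (-9.9303)·0.30269 = 31.325 °C.

31.3 °C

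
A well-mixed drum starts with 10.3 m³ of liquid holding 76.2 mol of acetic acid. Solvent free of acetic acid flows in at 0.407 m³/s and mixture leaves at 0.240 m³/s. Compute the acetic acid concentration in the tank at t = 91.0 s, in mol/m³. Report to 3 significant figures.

0.812 mol/m³

Let m(t) be the amount of acetic acid. Volume: V(t) = V₀ + (Q_in − Q_out) t = 10.3 + 0.16700 t; V(91.0) = 25.497 m³.
Species balance (pure solvent in): dm/dt = −Q_out · m/V(t).
Separate: dm/m = −Q_out dt/V(t) ⇒ ln(m/m₀) = −(Q_out/(Q_in−Q_out)) ln(V/V₀).
m = m₀ (V₀/V)^(Q_out/(Q_in−Q_out)) = 76.2 × (10.3/25.497)^(1.4371) = 20.712 mol.
C = m/V = 20.712/25.497 = 0.81234 mol/m³.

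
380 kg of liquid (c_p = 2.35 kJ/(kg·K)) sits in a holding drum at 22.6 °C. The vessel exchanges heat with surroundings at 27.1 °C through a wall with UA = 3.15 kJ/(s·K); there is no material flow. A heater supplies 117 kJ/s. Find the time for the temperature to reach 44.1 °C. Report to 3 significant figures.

206 s

First-law balance (no shaft work): M c_p dT/dt = −UA(T − T_amb) + Q̇.
τ = M c_p/UA = 283.49 s; T_ss = T_amb + Q̇/UA = 27.1 + 117/3.15 = 64.243 °C.
T(t) = T_ss + (T₀ − T_ss)e^(−t/τ); set T = 44.1:
t = −τ ln[(T − T_ss)/(T₀ − T_ss)] = −283.49 · ln(0.48370) = 205.89 s.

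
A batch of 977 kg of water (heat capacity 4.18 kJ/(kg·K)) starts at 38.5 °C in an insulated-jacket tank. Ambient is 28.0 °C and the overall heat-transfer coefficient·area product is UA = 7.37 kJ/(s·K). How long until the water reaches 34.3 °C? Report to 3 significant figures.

M c_p dT/dt = −UA(T − T_amb).
τ = M c_p/UA = 554.12 s; T_ss = T_amb = 28.000 °C.
T(t) = T_ss + (T₀ − T_ss)e^(−t/τ); set T = 34.3:
t = −τ ln[(T − T_ss)/(T₀ − T_ss)] = −554.12 · ln(0.60000) = 283.06 s.

283 s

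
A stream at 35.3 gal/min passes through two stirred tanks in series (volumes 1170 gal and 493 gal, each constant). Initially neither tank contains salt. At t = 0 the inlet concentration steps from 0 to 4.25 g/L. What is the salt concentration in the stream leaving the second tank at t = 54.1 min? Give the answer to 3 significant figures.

Species balance on tank i: dCᵢ/dt = (Cᵢ₋₁ − Cᵢ)/τᵢ with τᵢ = Vᵢ/Q.
τ₁ = 1170/35.3 = 33.144 min; τ₂ = 493/35.3 = 13.966 min.
Solving the cascade with C₁(0)=C₂(0)=0 gives C₂(t) = C_in[1 − (τ₁ e^(−t/τ₁) − τ₂ e^(−t/τ₂))/(τ₁ − τ₂)].
At t = 54.1: e^(−t/τ₁) = 0.19549, e^(−t/τ₂) = 0.020782.
C₂ = 4.25·[1 − (33.144·0.19549 − 13.966·0.020782)/(19.178)] = 4.25·0.67729 = 2.8785 g/L.

2.88 g/L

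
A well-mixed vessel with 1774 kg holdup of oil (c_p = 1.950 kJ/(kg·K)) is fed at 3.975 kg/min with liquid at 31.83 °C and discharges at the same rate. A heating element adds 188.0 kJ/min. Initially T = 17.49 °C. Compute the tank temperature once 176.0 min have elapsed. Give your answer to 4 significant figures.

30.07 °C

M c_p dT/dt = ṁ c_p (T_in − T) + Q̇.
τ = M/ṁ = 446.289 min; T_ss = T_in + Q̇/(ṁ c_p) = 31.83 + 188.0/(3.975·1.950) = 56.0842 °C.
T approaches T_ss exponentially: T(t) = T_ss + (T₀ − T_ss) e^(−t/τ).
T(176.0) = 56.0842 + (-38.5942)·e^(−176.0/446.289) = 56.0842 + (-38.5942)·0.674109 = 30.0675 °C.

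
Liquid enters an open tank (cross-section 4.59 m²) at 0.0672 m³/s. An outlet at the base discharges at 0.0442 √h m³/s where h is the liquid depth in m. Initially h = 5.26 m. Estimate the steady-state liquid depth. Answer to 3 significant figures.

A dh/dt = Q_in − 0.0442 √h. Steady state requires inflow = outflow:
Q_in = 0.0442 √h_ss ⇒ √h_ss = 0.0672/0.0442 = 1.5204.
h_ss = 1.5204² = 2.3115 m. (Since h₀ = 5.26 m > h_ss, the level will fall toward this value.)

2.31 m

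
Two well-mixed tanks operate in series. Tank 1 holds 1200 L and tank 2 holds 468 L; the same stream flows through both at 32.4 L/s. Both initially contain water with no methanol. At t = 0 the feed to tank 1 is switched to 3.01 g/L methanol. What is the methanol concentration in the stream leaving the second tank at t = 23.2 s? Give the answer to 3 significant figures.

0.759 g/L

Time constants: τᵢ = Vᵢ/Q for each well-mixed tank.
τ₁ = 1200/32.4 = 37.037 s; τ₂ = 468/32.4 = 14.444 s.
Solving the cascade with C₁(0)=C₂(0)=0 gives C₂(t) = C_in[1 − (τ₁ e^(−t/τ₁) − τ₂ e^(−t/τ₂))/(τ₁ − τ₂)].
At t = 23.2: e^(−t/τ₁) = 0.53451, e^(−t/τ₂) = 0.20066.
C₂ = 3.01·[1 − (37.037·0.53451 − 14.444·0.20066)/(22.593)] = 3.01·0.25204 = 0.75864 g/L.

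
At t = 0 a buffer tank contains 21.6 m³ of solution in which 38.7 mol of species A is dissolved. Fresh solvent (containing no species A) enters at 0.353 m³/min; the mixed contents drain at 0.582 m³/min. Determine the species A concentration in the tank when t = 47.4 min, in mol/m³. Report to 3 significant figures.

Total volume: dV/dt = Q_in − Q_out = -0.22900 m³/min, so V(t) = 21.6 − 0.22900 t and V(47.4) = 10.745 m³.
Species balance (pure solvent in): dm/dt = −Q_out · m/V(t).
dm/m = −Q_out dt/(V₀ − 0.22900 t); integrating gives ln(m/m₀) = −(Q_out/(Q_in−Q_out)) ln(V/V₀).
m = m₀ (V₀/V)^(Q_out/(Q_in−Q_out)) = 38.7 × (21.6/10.745)^(-2.5415) = 6.5623 mol.
C = m/V = 6.5623/10.745 = 0.61070 mol/m³.

0.611 mol/m³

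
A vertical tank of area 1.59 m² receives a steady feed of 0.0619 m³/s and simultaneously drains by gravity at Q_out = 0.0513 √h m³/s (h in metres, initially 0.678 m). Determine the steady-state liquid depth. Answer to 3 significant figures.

A dh/dt = Q_in − 0.0513 √h. Steady state requires inflow = outflow:
Q_in = 0.0513 √h_ss ⇒ √h_ss = 0.0619/0.0513 = 1.2066.
h_ss = 1.2066² = 1.4560 m. (Since h₀ = 0.678 m < h_ss, the level will rise toward this value.)

1.46 m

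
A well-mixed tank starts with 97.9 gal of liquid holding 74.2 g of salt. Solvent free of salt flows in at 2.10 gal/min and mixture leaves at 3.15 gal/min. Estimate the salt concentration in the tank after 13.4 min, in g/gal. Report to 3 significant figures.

Total volume: dV/dt = Q_in − Q_out = -1.0500 gal/min, so V(t) = 97.9 − 1.0500 t and V(13.4) = 83.830 gal.
No salt enters, so dm/dt = −Q_out · (m/V).
Separate: dm/m = −Q_out dt/V(t) ⇒ ln(m/m₀) = −(Q_out/(Q_in−Q_out)) ln(V/V₀).
m = m₀ (V₀/V)^(Q_out/(Q_in−Q_out)) = 74.2 × (97.9/83.830)^(-3.0000) = 46.586 g.
C = m/V = 46.586/83.830 = 0.55572 g/gal.

0.556 g/gal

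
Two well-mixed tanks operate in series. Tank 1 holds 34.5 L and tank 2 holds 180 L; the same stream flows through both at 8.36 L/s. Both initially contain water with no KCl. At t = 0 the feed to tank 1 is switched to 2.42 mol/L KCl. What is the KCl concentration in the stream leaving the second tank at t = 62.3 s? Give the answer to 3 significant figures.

Time constants: τᵢ = Vᵢ/Q for each well-mixed tank.
τ₁ = 34.5/8.36 = 4.1268 s; τ₂ = 180/8.36 = 21.531 s.
Tank 1: C₁ = C_in(1 − e^(−t/τ₁)). Tank 2 (τ₁ ≠ τ₂): C₂ = C_in[1 − (τ₁ e^(−t/τ₁) − τ₂ e^(−t/τ₂))/(τ₁ − τ₂)].
At t = 62.3: e^(−t/τ₁) = 2.7777e-07, e^(−t/τ₂) = 0.055383.
C₂ = 2.42·[1 − (4.1268·2.7777e-07 − 21.531·0.055383)/(-17.404)] = 2.42·0.93149 = 2.2542 mol/L.

2.25 mol/L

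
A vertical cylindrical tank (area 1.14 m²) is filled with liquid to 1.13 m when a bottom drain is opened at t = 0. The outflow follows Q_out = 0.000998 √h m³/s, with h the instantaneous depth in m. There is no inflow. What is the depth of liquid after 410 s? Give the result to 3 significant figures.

0.781 m

With no inflow, A dh/dt = −0.000998 √h.
∫ h^(−1/2) dh = −(0.000998/A) ∫ dt, giving 2√h = 2√h₀ − (0.000998/A) t.
√h = √1.13 − 0.000998·410/(2·1.14) = 1.0630 − 0.17946 = 0.88355.
h = 0.88355² = 0.78066 m.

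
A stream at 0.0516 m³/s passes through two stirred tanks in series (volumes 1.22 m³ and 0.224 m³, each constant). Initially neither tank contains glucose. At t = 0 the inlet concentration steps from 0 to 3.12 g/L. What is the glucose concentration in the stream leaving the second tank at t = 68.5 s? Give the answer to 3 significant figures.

Species balance on tank i: dCᵢ/dt = (Cᵢ₋₁ − Cᵢ)/τᵢ with τᵢ = Vᵢ/Q.
τ₁ = 1.22/0.0516 = 23.643 s; τ₂ = 0.224/0.0516 = 4.3411 s.
Tank 1: C₁ = C_in(1 − e^(−t/τ₁)). Tank 2 (τ₁ ≠ τ₂): C₂ = C_in[1 − (τ₁ e^(−t/τ₁) − τ₂ e^(−t/τ₂))/(τ₁ − τ₂)].
At t = 68.5: e^(−t/τ₁) = 0.055177, e^(−t/τ₂) = 1.4030e-07.
C₂ = 3.12·[1 − (23.643·0.055177 − 4.3411·1.4030e-07)/(19.302)] = 3.12·0.93241 = 2.9091 g/L.

2.91 g/L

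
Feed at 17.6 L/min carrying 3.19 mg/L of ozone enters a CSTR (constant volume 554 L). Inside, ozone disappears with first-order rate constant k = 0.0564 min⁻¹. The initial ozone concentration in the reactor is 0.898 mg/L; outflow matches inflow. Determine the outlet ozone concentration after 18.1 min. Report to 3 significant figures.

Accumulation = in − out − consumed: V dC/dt = Q C_in − Q C − k V C.
dC/dt = (Q/V) C_in − (Q/V + k) C; effective rate a = Q/V + k = 0.031769 + 0.0564 = 0.088169 min⁻¹.
C_ss = Q C_in/(Q + kV) = 1.1494 mg/L; C(t) = C_ss + (C₀ − C_ss) e^(−a t).
C(18.1) = 1.1494 + (-0.25142)·e^(−0.088169·18.1) = 1.1494 + (-0.25142)·0.20273 = 1.0984 mg/L.

1.10 mg/L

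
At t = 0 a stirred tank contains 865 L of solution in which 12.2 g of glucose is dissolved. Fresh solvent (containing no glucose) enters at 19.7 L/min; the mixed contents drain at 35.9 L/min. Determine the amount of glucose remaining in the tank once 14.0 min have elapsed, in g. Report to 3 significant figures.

Let m(t) be the amount of glucose. Volume: V(t) = V₀ + (Q_in − Q_out) t = 865 − 16.200 t; V(14.0) = 638.20 L.
Solute balance: dm/dt = 0 − Q_out C = −Q_out m/V(t).
Separate: dm/m = −Q_out dt/V(t) ⇒ ln(m/m₀) = −(Q_out/(Q_in−Q_out)) ln(V/V₀).
m = m₀ (V₀/V)^(Q_out/(Q_in−Q_out)) = 12.2 × (865/638.20)^(-2.2160) = 6.2188 g.

6.22 g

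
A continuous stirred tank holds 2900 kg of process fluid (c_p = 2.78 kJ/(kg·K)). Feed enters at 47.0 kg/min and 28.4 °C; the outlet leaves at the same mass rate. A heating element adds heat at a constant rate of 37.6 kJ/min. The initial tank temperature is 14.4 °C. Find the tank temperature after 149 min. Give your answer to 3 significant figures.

M c_p dT/dt = ṁ c_p (T_in − T) + Q̇.
Rearrange: dT/dt = (T_ss − T)/τ with τ = M/ṁ = 61.702 min and T_ss = T_in + Q̇/(ṁ c_p) = 28.688 °C.
This is linear first-order; T(t) = T_ss + (T₀ − T_ss) e^(−t/τ).
T(149) = 28.688 + (-14.288)·e^(−149/61.702) = 28.688 + (-14.288)·0.089383 = 27.411 °C.

27.4 °C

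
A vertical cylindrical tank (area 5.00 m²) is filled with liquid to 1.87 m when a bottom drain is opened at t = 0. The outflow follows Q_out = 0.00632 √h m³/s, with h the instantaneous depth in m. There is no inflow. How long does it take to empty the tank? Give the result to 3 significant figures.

With no inflow, A dh/dt = −0.00632 √h.
This is separable: 2 d(√h)/dt = −0.00632/A, so √h = √h₀ − (0.00632/(2A)) t.
Tank is empty when √h = 0: t_empty = 2A√h₀/0.00632.
t_empty = 2·5.00·√1.87/0.00632 = 10.000·1.3675/0.00632 = 2163.7 s.

2160 s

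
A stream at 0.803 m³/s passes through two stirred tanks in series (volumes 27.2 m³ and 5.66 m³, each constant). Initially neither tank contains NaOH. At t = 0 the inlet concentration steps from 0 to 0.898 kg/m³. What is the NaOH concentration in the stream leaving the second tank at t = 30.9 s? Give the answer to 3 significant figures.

Time constants: τᵢ = Vᵢ/Q for each well-mixed tank.
τ₁ = 27.2/0.803 = 33.873 s; τ₂ = 5.66/0.803 = 7.0486 s.
Tank 1: C₁ = C_in(1 − e^(−t/τ₁)). Tank 2 (τ₁ ≠ τ₂): C₂ = C_in[1 − (τ₁ e^(−t/τ₁) − τ₂ e^(−t/τ₂))/(τ₁ − τ₂)].
At t = 30.9: e^(−t/τ₁) = 0.40163, e^(−t/τ₂) = 0.012477.
C₂ = 0.898·[1 − (33.873·0.40163 − 7.0486·0.012477)/(26.824)] = 0.898·0.49612 = 0.44551 kg/m³.

0.446 kg/m³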